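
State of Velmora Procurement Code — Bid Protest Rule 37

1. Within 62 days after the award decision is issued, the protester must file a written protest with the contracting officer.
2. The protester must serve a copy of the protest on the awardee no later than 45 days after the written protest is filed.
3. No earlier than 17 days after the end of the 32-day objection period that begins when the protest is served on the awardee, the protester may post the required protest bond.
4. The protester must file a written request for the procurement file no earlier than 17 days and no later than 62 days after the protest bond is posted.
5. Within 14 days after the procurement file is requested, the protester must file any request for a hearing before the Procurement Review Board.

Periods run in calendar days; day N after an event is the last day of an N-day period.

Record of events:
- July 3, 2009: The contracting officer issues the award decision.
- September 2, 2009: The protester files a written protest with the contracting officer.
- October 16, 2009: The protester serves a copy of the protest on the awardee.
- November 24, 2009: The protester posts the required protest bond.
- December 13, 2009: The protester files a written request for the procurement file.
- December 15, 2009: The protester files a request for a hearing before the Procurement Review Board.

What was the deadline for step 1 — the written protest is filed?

September 3, 2009

Step 1 runs from July 3, 2009, when the award decision is issued. 62 days after July 3, 2009 is September 3, 2009.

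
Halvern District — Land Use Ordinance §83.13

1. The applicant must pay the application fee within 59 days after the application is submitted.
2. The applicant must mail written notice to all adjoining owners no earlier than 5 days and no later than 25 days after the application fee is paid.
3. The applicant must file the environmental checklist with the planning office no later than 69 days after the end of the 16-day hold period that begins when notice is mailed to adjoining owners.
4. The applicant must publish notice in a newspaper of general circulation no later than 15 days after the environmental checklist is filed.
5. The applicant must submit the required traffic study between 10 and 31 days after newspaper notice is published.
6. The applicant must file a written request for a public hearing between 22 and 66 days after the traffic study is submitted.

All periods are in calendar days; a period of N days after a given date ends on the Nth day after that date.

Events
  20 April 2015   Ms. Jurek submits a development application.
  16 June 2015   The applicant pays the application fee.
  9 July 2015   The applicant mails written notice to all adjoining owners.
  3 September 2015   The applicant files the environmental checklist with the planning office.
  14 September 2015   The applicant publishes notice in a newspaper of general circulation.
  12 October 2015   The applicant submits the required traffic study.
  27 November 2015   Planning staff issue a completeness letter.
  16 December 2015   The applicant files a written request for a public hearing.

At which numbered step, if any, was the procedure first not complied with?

(1) due by 20 April 2015 + 59 days = 18 June 2015; 16 June 2015 is within that limit.
(2) the permitted window runs from 16 June 2015 + 5 = 21 June 2015 to 16 June 2015 + 25 = 11 July 2015; 9 July 2015 falls inside that range.
(3) due by 25 July 2015 + 69 days = 2 October 2015; done 3 September 2015 — timely.
(4) due by 3 September 2015 + 15 days = 18 September 2015; 14 September 2015 is within that limit.
(5) the permitted window runs from 14 September 2015 + 10 = 24 September 2015 to 14 September 2015 + 31 = 15 October 2015; done 12 October 2015 — within the window.
(6) the permitted window runs from 12 October 2015 + 22 = 3 November 2015 to 12 October 2015 + 66 = 17 December 2015; 16 December 2015 falls inside that range.

None — every step was satisfied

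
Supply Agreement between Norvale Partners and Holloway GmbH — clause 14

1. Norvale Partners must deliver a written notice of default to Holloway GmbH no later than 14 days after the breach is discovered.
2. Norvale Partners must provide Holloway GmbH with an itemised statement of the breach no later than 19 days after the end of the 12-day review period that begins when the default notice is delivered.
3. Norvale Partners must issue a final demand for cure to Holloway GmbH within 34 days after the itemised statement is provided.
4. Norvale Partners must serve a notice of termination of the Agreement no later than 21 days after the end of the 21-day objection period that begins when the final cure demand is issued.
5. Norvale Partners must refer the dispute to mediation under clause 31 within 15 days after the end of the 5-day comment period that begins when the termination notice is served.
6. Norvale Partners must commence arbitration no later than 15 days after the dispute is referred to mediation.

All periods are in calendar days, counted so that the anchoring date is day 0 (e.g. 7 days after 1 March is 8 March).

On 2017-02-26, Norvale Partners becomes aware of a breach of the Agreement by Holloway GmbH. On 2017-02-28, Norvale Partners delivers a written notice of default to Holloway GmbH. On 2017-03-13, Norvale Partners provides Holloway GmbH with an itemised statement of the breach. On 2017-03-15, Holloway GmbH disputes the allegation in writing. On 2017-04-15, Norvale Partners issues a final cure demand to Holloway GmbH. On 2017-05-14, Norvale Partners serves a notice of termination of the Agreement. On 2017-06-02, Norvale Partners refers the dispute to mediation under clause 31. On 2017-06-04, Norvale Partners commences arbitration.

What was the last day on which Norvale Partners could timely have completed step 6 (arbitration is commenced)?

2017-06-17

Step 6 runs from 2017-06-02, when the dispute is referred to mediation. 15 days after 2017-06-02 is 2017-06-17.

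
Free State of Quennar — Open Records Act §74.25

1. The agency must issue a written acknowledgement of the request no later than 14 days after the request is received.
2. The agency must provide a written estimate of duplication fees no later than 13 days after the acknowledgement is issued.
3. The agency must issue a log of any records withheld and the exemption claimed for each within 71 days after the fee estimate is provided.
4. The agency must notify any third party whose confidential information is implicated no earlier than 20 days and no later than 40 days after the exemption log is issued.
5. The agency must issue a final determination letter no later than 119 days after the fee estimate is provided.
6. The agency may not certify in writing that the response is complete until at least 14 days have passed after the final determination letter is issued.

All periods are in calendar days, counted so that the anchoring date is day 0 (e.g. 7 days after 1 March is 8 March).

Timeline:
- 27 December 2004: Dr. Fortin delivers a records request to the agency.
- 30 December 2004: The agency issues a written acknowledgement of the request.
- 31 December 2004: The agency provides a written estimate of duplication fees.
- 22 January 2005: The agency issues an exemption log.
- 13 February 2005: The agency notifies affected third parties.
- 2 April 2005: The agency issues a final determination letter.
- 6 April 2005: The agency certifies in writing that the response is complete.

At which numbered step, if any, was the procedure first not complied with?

Step 6

(1) due by 27 December 2004 + 14 days = 10 January 2005; completed 30 December 2004, before the deadline.
(2) due by 30 December 2004 + 13 days = 12 January 2005; completed 31 December 2004, before the deadline.
(3) due by 31 December 2004 + 71 days = 12 March 2005; 22 January 2005 is within that limit.
(4) the permitted window runs from 22 January 2005 + 20 = 11 February 2005 to 22 January 2005 + 40 = 3 March 2005; 13 February 2005 falls inside that range.
(5) due by 31 December 2004 + 119 days = 29 April 2005; done 2 April 2005 — timely.
(6) permitted from 2 April 2005 + 14 days = 16 April 2005 onward; acted on 6 April 2005, 10 days prematurely.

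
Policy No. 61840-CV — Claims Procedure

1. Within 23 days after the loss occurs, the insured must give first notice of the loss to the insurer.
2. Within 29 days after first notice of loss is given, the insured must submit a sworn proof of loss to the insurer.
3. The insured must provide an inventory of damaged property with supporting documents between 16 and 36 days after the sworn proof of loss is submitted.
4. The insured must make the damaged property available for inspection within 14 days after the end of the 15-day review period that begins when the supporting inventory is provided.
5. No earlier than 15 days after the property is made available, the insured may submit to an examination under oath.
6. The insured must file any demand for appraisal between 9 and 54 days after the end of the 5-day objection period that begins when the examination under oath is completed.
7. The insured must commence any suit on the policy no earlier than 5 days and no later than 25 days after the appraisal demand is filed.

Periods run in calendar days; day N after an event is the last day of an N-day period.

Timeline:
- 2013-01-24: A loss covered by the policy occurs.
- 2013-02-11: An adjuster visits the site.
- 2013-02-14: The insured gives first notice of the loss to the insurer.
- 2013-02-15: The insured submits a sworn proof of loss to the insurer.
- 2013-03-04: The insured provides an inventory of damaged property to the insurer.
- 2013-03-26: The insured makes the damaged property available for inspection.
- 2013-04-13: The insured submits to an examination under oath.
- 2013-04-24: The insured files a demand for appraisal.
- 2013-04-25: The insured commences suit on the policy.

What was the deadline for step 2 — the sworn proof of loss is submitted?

2013-03-15

Step 2 runs from 2013-02-14, when first notice of loss is given. 29 days after 2013-02-14 is 2013-03-15.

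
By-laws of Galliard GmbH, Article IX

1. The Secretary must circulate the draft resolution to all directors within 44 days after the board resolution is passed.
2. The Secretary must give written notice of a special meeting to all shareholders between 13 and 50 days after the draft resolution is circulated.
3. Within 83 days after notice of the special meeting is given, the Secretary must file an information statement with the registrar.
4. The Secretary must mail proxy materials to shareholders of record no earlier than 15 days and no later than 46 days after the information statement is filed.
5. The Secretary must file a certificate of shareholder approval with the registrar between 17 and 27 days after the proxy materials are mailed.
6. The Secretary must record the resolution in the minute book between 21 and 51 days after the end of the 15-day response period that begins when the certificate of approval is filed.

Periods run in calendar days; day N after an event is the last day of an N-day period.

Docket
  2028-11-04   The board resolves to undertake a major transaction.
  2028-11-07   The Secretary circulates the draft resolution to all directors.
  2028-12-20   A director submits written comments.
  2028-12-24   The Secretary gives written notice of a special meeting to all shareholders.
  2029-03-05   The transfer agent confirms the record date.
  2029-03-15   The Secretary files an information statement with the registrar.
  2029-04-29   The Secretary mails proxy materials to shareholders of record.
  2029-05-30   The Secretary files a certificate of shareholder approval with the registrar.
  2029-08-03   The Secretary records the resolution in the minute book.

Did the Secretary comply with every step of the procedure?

Step 1: 44 days after 2028-11-04 (when the board resolution is passed) is 2028-12-18; completed 2028-11-07, before the deadline.
Step 2: the window is 13–50 days after 2028-11-07 (when the draft resolution is circulated), so 2028-11-20 through 2028-12-27; done 2028-12-24 — within the window.
Step 3: 83 days after 2028-12-24 (when notice of the special meeting is given) is 2029-03-17; completed 2029-03-15, before the deadline.
Step 4: the window is 15–46 days after 2029-03-15 (when the information statement is filed), so 2029-03-30 through 2029-04-30; 2029-04-29 falls inside that range.
Step 5: the window is 17–27 days after 2029-04-29 (when the proxy materials are mailed), so 2029-05-16 through 2029-05-26; done 2029-05-30 — 4 days after the window closed.

No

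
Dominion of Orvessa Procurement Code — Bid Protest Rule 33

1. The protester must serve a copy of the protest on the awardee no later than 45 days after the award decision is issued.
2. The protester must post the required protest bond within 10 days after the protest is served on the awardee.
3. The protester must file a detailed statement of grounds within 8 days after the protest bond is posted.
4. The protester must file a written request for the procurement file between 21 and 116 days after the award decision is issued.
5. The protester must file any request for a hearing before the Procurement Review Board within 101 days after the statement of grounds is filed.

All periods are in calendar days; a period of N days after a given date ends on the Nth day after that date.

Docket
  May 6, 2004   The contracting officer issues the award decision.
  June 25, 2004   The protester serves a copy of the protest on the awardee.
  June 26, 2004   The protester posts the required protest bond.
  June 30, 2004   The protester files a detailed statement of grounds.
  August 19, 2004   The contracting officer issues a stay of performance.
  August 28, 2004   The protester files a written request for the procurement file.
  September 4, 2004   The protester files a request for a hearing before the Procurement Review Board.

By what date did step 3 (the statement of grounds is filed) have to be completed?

July 4, 2004

Step 3 runs from June 26, 2004, when the protest bond is posted. 8 days after June 26, 2004 is July 4, 2004.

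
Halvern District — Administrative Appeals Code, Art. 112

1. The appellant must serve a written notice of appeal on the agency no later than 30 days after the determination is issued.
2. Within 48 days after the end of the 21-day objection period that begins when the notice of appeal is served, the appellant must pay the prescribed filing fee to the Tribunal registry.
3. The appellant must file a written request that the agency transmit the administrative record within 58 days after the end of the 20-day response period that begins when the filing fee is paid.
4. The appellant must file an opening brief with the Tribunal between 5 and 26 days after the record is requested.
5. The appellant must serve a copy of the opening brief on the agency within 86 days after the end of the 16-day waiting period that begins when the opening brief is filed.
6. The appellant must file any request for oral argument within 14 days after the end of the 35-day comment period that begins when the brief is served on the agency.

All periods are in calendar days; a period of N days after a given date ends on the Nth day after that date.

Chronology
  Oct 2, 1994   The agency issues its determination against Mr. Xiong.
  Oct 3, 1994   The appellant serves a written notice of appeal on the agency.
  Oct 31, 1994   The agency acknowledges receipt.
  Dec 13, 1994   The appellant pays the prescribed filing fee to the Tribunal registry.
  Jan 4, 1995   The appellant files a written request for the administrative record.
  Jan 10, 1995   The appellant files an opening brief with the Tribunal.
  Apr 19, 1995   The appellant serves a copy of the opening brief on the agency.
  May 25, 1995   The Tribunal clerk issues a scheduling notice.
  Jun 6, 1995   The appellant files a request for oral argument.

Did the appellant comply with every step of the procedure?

No

Step 1: 30 days after Oct 2, 1994 (when the determination is issued) is Nov 1, 1994; completed Oct 3, 1994, before the deadline.
Step 2: 48 days after Oct 24, 1994 (end of the 21-day objection period, which began when the notice of appeal is served on Oct 3, 1994) is Dec 11, 1994; Dec 13, 1994 misses that deadline by 2 days.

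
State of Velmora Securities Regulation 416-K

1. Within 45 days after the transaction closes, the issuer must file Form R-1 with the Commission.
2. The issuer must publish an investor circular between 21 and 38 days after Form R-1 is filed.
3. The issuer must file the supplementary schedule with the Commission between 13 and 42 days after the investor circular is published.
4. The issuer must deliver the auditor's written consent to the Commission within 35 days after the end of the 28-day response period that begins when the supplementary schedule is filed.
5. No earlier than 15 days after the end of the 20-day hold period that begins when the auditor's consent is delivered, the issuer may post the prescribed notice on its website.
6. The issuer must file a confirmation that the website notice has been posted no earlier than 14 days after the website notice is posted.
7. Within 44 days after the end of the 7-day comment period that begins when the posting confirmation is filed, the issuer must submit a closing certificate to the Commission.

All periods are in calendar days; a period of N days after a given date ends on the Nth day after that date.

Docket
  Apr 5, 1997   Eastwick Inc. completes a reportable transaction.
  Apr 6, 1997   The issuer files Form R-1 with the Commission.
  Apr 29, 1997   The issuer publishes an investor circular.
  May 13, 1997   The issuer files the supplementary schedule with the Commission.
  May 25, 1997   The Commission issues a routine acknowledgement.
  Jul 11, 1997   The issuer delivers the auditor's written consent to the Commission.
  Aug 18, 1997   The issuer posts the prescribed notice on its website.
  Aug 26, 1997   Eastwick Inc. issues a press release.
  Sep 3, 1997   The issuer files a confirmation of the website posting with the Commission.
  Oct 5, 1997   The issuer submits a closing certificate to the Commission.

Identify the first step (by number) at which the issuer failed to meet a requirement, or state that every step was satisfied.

None — every step was satisfied

Step 1 — counting 45 days from Apr 5, 1997 (when the transaction closes) gives a deadline of May 20, 1997; Apr 6, 1997 is within that limit.
Step 2 — 21 and 38 days from Apr 6, 1997 (when Form R-1 is filed) are Apr 27, 1997 and May 14, 1997 respectively; done Apr 29, 1997, which is between those dates.
Step 3 — 13 and 42 days from Apr 29, 1997 (when the investor circular is published) are May 12, 1997 and Jun 10, 1997 respectively; done May 13, 1997 — within the window.
Step 4 — counting 35 days from Jun 10, 1997 (end of the 28-day response period, which began when the supplementary schedule is filed on May 13, 1997) gives a deadline of Jul 15, 1997; completed Jul 11, 1997, before the deadline.
Step 5 — must wait 15 days from Jul 31, 1997 (end of the 20-day hold period, which began when the auditor's consent is delivered on Jul 11, 1997), so not before Aug 15, 1997; done Aug 18, 1997, after the minimum wait.
Step 6 — must wait 14 days from Aug 18, 1997 (when the website notice is posted), so not before Sep 1, 1997; Sep 3, 1997 is on or after that date.
Step 7 — counting 44 days from Sep 10, 1997 (end of the 7-day comment period, which began when the posting confirmation is filed on Sep 3, 1997) gives a deadline of Oct 24, 1997; Oct 5, 1997 is within that limit.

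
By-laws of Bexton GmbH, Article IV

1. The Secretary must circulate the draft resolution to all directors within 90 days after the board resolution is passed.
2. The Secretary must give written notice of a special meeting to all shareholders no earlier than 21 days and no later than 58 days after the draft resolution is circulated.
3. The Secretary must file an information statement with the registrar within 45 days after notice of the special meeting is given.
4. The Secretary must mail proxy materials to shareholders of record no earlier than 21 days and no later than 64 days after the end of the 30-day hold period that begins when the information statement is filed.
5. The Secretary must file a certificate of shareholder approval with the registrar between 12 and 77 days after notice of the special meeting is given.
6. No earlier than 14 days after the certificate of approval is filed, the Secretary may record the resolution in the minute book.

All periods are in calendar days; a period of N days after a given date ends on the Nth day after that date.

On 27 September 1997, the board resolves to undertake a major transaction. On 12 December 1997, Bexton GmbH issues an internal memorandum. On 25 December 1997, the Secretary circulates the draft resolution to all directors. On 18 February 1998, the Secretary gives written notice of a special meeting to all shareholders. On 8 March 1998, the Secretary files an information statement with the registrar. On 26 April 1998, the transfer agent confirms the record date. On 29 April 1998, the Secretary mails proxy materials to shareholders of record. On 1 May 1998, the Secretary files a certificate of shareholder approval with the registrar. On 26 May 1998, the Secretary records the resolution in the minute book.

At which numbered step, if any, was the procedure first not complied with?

None — every step was satisfied

Step 1: 90 days after 27 September 1997 (when the board resolution is passed) is 26 December 1997; 25 December 1997 is within that limit.
Step 2: the window is 21–58 days after 25 December 1997 (when the draft resolution is circulated), so 15 January 1998 through 21 February 1998; done 18 February 1998, which is between those dates.
Step 3: 45 days after 18 February 1998 (when notice of the special meeting is given) is 4 April 1998; completed 8 March 1998, before the deadline.
Step 4: the window is 21–64 days after 7 April 1998 (end of the 30-day hold period, which began when the information statement is filed on 8 March 1998), so 28 April 1998 through 10 June 1998; done 29 April 1998, which is between those dates.
Step 5: the window is 12–77 days after 18 February 1998 (when notice of the special meeting is given), so 2 March 1998 through 6 May 1998; 1 May 1998 falls inside that range.
Step 6: the earliest permitted date is 14 days after 1 May 1998 (when the certificate of approval is filed), i.e. 15 May 1998; done 26 May 1998, after the minimum wait.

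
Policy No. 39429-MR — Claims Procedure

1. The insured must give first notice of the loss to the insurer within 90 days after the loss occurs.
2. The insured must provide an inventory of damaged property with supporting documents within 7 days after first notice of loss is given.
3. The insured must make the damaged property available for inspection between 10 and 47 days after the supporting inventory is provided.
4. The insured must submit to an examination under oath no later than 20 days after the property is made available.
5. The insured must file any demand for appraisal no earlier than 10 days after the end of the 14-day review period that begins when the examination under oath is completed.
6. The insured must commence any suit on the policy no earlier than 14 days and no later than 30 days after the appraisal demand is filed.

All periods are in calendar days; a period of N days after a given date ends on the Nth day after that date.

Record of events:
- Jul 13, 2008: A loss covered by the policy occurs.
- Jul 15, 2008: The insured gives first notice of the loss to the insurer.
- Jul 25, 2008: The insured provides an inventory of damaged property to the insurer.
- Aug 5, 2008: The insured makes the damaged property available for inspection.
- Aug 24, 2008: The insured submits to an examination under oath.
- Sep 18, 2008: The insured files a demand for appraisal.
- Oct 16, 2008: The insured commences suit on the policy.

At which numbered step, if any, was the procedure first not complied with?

Step 1: 90 days after Jul 13, 2008 (when the loss occurs) is Oct 11, 2008; done Jul 15, 2008 — timely.
Step 2: 7 days after Jul 15, 2008 (when first notice of loss is given) is Jul 22, 2008; not done until Jul 25, 2008, 3 days after the deadline.
The procedure was therefore not followed at step 2.

Step 2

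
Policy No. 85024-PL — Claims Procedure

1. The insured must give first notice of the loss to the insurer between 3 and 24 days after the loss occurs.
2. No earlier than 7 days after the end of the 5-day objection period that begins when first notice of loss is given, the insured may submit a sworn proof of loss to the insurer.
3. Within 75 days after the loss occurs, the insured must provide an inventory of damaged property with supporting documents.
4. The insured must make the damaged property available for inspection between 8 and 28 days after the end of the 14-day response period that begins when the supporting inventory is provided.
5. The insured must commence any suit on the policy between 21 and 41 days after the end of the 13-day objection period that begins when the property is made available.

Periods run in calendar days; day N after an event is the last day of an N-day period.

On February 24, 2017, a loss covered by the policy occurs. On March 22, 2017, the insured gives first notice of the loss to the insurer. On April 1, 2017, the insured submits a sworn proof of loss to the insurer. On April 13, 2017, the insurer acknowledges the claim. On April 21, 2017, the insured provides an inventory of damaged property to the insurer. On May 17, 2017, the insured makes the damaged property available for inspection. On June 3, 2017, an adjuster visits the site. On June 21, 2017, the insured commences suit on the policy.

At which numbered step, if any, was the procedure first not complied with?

Step 1

(1) the permitted window runs from February 24, 2017 + 3 = February 27, 2017 to February 24, 2017 + 24 = March 20, 2017; done March 22, 2017 — 2 days after the window closed.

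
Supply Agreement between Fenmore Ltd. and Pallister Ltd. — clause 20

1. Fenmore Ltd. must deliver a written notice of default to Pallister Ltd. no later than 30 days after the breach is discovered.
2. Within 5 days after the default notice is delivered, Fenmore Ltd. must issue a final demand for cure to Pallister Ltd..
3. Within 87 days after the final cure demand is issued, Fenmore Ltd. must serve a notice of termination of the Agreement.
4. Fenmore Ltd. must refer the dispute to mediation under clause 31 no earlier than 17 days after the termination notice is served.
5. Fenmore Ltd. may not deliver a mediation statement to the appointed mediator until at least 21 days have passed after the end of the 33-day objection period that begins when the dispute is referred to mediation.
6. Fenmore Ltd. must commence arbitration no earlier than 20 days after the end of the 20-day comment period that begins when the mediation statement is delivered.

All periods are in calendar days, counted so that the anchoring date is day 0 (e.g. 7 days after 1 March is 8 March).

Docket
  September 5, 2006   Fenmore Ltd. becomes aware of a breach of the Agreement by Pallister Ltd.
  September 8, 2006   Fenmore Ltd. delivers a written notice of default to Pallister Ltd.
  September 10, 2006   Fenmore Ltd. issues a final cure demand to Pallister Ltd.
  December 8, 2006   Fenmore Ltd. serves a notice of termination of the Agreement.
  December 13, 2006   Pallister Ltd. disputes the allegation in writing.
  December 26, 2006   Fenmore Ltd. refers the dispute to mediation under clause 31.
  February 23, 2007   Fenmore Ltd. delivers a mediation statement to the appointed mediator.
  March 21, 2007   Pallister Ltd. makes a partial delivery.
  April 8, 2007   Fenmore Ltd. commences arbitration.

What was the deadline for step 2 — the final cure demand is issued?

September 13, 2006

Step 2 runs from September 8, 2006, when the default notice is delivered. 5 days after September 8, 2006 is September 13, 2006.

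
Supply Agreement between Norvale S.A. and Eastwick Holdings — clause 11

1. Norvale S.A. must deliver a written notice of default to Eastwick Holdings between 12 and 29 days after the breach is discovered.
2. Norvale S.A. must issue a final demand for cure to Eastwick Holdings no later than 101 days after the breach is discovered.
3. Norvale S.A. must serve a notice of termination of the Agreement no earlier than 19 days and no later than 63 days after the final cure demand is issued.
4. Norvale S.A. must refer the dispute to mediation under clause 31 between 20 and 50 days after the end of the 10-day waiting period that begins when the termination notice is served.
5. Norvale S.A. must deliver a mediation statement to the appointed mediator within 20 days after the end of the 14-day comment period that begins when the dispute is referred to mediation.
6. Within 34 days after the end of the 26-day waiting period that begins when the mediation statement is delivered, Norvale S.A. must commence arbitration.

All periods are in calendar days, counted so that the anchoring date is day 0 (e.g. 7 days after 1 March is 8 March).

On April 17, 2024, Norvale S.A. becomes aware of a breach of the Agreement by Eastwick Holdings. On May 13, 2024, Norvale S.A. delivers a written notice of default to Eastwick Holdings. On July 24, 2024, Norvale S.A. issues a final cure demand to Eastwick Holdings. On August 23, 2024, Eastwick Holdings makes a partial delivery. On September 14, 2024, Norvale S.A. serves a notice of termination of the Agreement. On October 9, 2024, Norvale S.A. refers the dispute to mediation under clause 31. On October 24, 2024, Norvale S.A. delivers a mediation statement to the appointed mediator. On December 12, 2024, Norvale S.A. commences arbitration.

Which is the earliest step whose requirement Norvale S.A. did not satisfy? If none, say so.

Step 1: the window is 12–29 days after April 17, 2024 (when the breach is discovered), so April 29, 2024 through May 16, 2024; May 13, 2024 falls inside that range.
Step 2: 101 days after April 17, 2024 (when the breach is discovered) is July 27, 2024; done July 24, 2024 — timely.
Step 3: the window is 19–63 days after July 24, 2024 (when the final cure demand is issued), so August 12, 2024 through September 25, 2024; done September 14, 2024, which is between those dates.
Step 4: the window is 20–50 days after September 24, 2024 (end of the 10-day waiting period, which began when the termination notice is served on September 14, 2024), so October 14, 2024 through November 13, 2024; October 9, 2024 is 5 days too early.
The procedure was therefore not followed at step 4.

Step 4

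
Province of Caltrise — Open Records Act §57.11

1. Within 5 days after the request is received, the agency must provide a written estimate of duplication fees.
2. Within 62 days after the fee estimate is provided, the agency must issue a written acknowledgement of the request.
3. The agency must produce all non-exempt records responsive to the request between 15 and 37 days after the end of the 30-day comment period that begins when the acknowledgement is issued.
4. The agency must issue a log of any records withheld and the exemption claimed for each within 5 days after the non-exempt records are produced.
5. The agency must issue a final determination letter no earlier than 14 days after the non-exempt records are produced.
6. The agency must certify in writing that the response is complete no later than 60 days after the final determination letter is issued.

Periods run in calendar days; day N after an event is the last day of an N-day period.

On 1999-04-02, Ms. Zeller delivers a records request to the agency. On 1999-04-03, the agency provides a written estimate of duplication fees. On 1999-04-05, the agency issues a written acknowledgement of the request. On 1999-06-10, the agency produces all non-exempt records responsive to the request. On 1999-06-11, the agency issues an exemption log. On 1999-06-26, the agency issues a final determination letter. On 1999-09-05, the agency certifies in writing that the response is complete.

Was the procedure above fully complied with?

No

(1) due by 1999-04-02 + 5 days = 1999-04-07; done 1999-04-03 — timely.
(2) due by 1999-04-03 + 62 days = 1999-06-04; done 1999-04-05 — timely.
(3) the permitted window runs from 1999-05-05 + 15 = 1999-05-20 to 1999-05-05 + 37 = 1999-06-11; done 1999-06-10, which is between those dates.
(4) due by 1999-06-10 + 5 days = 1999-06-15; completed 1999-06-11, before the deadline.
(5) permitted from 1999-06-10 + 14 days = 1999-06-24 onward; done 1999-06-26, after the minimum wait.
(6) due by 1999-06-26 + 60 days = 1999-08-25; not done until 1999-09-05, 11 days after the deadline.
The procedure was therefore not followed at step 6.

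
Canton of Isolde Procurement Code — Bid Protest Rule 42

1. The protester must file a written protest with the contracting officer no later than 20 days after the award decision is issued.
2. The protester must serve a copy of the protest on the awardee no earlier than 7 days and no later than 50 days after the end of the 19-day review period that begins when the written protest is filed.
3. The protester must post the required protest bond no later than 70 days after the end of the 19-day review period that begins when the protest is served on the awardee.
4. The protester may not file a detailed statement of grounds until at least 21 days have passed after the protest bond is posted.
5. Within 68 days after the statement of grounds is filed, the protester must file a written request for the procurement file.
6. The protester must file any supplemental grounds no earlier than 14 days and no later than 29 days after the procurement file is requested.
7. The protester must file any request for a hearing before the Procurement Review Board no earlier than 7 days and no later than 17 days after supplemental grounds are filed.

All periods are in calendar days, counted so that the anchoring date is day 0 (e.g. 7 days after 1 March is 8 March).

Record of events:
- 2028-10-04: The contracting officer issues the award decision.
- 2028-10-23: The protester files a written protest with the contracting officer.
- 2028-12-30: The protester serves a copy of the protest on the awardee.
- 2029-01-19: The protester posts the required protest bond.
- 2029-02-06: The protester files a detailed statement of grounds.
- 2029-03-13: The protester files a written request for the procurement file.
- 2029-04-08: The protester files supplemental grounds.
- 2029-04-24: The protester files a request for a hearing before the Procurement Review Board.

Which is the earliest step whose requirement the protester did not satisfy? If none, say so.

Step 4

(1) due by 2028-10-04 + 20 days = 2028-10-24; 2028-10-23 is within that limit.
(2) the permitted window runs from 2028-11-11 + 7 = 2028-11-18 to 2028-11-11 + 50 = 2028-12-31; 2028-12-30 falls inside that range.
(3) due by 2029-01-18 + 70 days = 2029-03-29; 2029-01-19 is within that limit.
(4) permitted from 2029-01-19 + 21 days = 2029-02-09 onward; done 2029-02-06 — 3 days too early.
The analysis stops there.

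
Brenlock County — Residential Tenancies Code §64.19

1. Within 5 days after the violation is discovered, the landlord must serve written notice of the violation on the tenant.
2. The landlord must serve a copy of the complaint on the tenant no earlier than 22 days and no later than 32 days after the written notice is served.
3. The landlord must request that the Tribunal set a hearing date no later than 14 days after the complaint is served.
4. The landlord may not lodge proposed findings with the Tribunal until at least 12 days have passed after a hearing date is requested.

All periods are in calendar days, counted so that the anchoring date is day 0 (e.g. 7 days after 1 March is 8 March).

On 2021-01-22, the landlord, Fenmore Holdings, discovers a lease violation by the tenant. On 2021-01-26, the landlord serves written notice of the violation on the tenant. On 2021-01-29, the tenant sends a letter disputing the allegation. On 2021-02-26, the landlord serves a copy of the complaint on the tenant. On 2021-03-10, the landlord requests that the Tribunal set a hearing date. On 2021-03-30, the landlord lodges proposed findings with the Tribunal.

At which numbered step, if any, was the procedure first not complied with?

None — every step was satisfied

(1) due by 2021-01-22 + 5 days = 2021-01-27; done 2021-01-26 — timely.
(2) the permitted window runs from 2021-01-26 + 22 = 2021-02-17 to 2021-01-26 + 32 = 2021-02-27; 2021-02-26 falls inside that range.
(3) due by 2021-02-26 + 14 days = 2021-03-12; completed 2021-03-10, before the deadline.
(4) permitted from 2021-03-10 + 12 days = 2021-03-22 onward; done 2021-03-30, after the minimum wait.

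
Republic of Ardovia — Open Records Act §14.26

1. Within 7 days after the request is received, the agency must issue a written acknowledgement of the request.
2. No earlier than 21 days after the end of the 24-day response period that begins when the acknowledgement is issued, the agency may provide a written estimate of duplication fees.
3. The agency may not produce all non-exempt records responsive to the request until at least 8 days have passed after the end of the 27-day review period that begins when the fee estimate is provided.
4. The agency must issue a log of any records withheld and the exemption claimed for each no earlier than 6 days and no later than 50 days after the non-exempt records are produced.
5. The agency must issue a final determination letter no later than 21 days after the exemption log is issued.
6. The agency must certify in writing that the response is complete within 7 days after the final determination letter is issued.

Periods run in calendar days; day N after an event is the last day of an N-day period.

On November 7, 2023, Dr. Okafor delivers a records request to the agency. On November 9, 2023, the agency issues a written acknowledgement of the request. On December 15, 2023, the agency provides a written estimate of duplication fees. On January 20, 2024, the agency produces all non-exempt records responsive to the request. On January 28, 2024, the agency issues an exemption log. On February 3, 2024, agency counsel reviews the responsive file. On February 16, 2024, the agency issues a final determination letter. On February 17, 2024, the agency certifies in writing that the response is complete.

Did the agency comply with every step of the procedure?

No

Step 1: 7 days after November 7, 2023 (when the request is received) is November 14, 2023; completed November 9, 2023, before the deadline.
Step 2: the earliest permitted date is 21 days after December 3, 2023 (end of the 24-day response period, which began when the acknowledgement is issued on November 9, 2023), i.e. December 24, 2023; December 15, 2023 is 9 days before the earliest permitted date.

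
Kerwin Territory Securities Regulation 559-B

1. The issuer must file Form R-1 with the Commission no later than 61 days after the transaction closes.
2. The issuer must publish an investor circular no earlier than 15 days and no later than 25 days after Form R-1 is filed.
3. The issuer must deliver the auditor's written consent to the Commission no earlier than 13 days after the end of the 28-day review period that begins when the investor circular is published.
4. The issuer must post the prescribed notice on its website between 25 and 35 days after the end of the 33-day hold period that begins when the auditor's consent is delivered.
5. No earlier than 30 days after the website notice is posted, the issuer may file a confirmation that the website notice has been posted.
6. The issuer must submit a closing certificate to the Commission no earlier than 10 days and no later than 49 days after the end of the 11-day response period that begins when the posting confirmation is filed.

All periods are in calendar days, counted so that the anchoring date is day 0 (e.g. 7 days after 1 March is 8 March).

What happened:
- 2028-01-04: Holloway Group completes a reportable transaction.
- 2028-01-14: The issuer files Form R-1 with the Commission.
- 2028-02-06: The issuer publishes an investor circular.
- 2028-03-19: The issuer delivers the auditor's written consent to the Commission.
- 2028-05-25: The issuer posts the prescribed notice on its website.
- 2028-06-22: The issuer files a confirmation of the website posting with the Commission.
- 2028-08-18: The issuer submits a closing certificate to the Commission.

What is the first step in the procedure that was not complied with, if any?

Step 1 — counting 61 days from 2028-01-04 (when the transaction closes) gives a deadline of 2028-03-05; 2028-01-14 is within that limit.
Step 2 — 15 and 25 days from 2028-01-14 (when Form R-1 is filed) are 2028-01-29 and 2028-02-08 respectively; done 2028-02-06 — within the window.
Step 3 — must wait 13 days from 2028-03-05 (end of the 28-day review period, which began when the investor circular is published on 2028-02-06), so not before 2028-03-18; done 2028-03-19 — permitted.
Step 4 — 25 and 35 days from 2028-04-21 (end of the 33-day hold period, which began when the auditor's consent is delivered on 2028-03-19) are 2028-05-16 and 2028-05-26 respectively; done 2028-05-25, which is between those dates.
Step 5 — must wait 30 days from 2028-05-25 (when the website notice is posted), so not before 2028-06-24; acted on 2028-06-22, 2 days prematurely.

Step 5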